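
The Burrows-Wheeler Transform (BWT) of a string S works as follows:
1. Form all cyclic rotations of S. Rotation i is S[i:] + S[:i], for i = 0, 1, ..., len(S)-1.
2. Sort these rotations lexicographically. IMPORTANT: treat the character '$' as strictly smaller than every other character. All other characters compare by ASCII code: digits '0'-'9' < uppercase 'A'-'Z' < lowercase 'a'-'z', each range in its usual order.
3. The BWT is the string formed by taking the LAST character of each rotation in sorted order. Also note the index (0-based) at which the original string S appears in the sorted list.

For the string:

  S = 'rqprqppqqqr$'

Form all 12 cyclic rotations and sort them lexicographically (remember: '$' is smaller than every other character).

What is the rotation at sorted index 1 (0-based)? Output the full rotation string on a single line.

Answer: ppqqqr$rqprq

Derivation:
All 12 rotations (rotation i = S[i:]+S[:i]):
  rot[0] = rqprqppqqqr$
  rot[1] = qprqppqqqr$r
  rot[2] = prqppqqqr$rq
  rot[3] = rqppqqqr$rqp
  rot[4] = qppqqqr$rqpr
  rot[5] = ppqqqr$rqprq
  rot[6] = pqqqr$rqprqp
  rot[7] = qqqr$rqprqpp
  rot[8] = qqr$rqprqppq
  rot[9] = qr$rqprqppqq
  rot[10] = r$rqprqppqqq
  rot[11] = $rqprqppqqqr
Sorted (with $ < everything):
  sorted[0] = $rqprqppqqqr
  sorted[1] = ppqqqr$rqprq
  sorted[2] = pqqqr$rqprqp
  sorted[3] = prqppqqqr$rq
  sorted[4] = qppqqqr$rqpr
  sorted[5] = qprqppqqqr$r
  sorted[6] = qqqr$rqprqpp
  sorted[7] = qqr$rqprqppq
  sorted[8] = qr$rqprqppqq
  sorted[9] = r$rqprqppqqq
  sorted[10] = rqppqqqr$rqp
  sorted[11] = rqprqppqqqr$
sorted[1] = ppqqqr$rqprq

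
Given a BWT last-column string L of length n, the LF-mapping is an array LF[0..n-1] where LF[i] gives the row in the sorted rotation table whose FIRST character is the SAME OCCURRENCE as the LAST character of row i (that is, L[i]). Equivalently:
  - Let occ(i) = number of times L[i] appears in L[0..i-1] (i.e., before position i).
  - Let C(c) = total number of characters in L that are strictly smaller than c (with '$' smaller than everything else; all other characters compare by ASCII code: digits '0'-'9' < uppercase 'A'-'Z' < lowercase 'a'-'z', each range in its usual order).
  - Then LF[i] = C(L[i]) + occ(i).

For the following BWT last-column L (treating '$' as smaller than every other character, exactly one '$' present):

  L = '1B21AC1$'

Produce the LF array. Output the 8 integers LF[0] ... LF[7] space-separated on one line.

Char counts: '$':1, '1':3, '2':1, 'A':1, 'B':1, 'C':1
C (first-col start): C('$')=0, C('1')=1, C('2')=4, C('A')=5, C('B')=6, C('C')=7
L[0]='1': occ=0, LF[0]=C('1')+0=1+0=1
L[1]='B': occ=0, LF[1]=C('B')+0=6+0=6
L[2]='2': occ=0, LF[2]=C('2')+0=4+0=4
L[3]='1': occ=1, LF[3]=C('1')+1=1+1=2
L[4]='A': occ=0, LF[4]=C('A')+0=5+0=5
L[5]='C': occ=0, LF[5]=C('C')+0=7+0=7
L[6]='1': occ=2, LF[6]=C('1')+2=1+2=3
L[7]='$': occ=0, LF[7]=C('$')+0=0+0=0

Answer: 1 6 4 2 5 7 3 0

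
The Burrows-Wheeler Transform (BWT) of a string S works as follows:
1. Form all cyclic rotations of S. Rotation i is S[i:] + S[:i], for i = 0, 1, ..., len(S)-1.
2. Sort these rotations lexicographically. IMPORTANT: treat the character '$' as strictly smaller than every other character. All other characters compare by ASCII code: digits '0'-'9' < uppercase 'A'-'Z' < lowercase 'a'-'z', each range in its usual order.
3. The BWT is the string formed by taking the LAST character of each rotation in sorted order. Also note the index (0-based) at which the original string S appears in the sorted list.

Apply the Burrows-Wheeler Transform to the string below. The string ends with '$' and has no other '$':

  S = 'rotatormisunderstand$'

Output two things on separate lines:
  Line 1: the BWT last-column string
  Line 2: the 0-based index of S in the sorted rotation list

Answer: dttnndmrautro$erisoas
13

Derivation:
All 21 rotations (rotation i = S[i:]+S[:i]):
  rot[0] = rotatormisunderstand$
  rot[1] = otatormisunderstand$r
  rot[2] = tatormisunderstand$ro
  rot[3] = atormisunderstand$rot
  rot[4] = tormisunderstand$rota
  rot[5] = ormisunderstand$rotat
  rot[6] = rmisunderstand$rotato
  rot[7] = misunderstand$rotator
  rot[8] = isunderstand$rotatorm
  rot[9] = sunderstand$rotatormi
  rot[10] = understand$rotatormis
  rot[11] = nderstand$rotatormisu
  rot[12] = derstand$rotatormisun
  rot[13] = erstand$rotatormisund
  rot[14] = rstand$rotatormisunde
  rot[15] = stand$rotatormisunder
  rot[16] = tand$rotatormisunders
  rot[17] = and$rotatormisunderst
  rot[18] = nd$rotatormisundersta
  rot[19] = d$rotatormisunderstan
  rot[20] = $rotatormisunderstand
Sorted (with $ < everything):
  sorted[0] = $rotatormisunderstand  (last char: 'd')
  sorted[1] = and$rotatormisunderst  (last char: 't')
  sorted[2] = atormisunderstand$rot  (last char: 't')
  sorted[3] = d$rotatormisunderstan  (last char: 'n')
  sorted[4] = derstand$rotatormisun  (last char: 'n')
  sorted[5] = erstand$rotatormisund  (last char: 'd')
  sorted[6] = isunderstand$rotatorm  (last char: 'm')
  sorted[7] = misunderstand$rotator  (last char: 'r')
  sorted[8] = nd$rotatormisundersta  (last char: 'a')
  sorted[9] = nderstand$rotatormisu  (last char: 'u')
  sorted[10] = ormisunderstand$rotat  (last char: 't')
  sorted[11] = otatormisunderstand$r  (last char: 'r')
  sorted[12] = rmisunderstand$rotato  (last char: 'o')
  sorted[13] = rotatormisunderstand$  (last char: '$')
  sorted[14] = rstand$rotatormisunde  (last char: 'e')
  sorted[15] = stand$rotatormisunder  (last char: 'r')
  sorted[16] = sunderstand$rotatormi  (last char: 'i')
  sorted[17] = tand$rotatormisunders  (last char: 's')
  sorted[18] = tatormisunderstand$ro  (last char: 'o')
  sorted[19] = tormisunderstand$rota  (last char: 'a')
  sorted[20] = understand$rotatormis  (last char: 's')
Last column: dttnndmrautro$erisoas
Original string S is at sorted index 13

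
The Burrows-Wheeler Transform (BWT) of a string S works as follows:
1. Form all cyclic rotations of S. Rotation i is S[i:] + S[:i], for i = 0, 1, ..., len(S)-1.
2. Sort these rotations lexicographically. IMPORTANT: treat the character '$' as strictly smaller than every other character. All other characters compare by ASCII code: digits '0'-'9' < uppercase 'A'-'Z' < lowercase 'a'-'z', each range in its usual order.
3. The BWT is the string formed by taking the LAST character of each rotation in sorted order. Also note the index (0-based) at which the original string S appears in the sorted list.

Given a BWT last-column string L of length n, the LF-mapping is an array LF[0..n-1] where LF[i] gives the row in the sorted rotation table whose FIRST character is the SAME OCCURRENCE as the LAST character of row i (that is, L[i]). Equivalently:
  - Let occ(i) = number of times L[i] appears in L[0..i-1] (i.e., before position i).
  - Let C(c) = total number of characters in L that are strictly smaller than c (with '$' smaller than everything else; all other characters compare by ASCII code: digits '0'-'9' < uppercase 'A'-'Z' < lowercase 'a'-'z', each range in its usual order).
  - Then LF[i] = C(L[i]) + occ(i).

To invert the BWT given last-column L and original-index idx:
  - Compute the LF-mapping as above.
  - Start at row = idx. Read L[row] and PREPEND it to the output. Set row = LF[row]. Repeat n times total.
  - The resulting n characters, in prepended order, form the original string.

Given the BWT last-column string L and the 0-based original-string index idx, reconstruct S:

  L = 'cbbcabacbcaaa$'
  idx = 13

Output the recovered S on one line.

LF mapping: 10 6 7 11 1 8 2 12 9 13 3 4 5 0
Walk LF starting at row 13, prepending L[row]:
  step 1: row=13, L[13]='$', prepend. Next row=LF[13]=0
  step 2: row=0, L[0]='c', prepend. Next row=LF[0]=10
  step 3: row=10, L[10]='a', prepend. Next row=LF[10]=3
  step 4: row=3, L[3]='c', prepend. Next row=LF[3]=11
  step 5: row=11, L[11]='a', prepend. Next row=LF[11]=4
  step 6: row=4, L[4]='a', prepend. Next row=LF[4]=1
  step 7: row=1, L[1]='b', prepend. Next row=LF[1]=6
  step 8: row=6, L[6]='a', prepend. Next row=LF[6]=2
  step 9: row=2, L[2]='b', prepend. Next row=LF[2]=7
  step 10: row=7, L[7]='c', prepend. Next row=LF[7]=12
  step 11: row=12, L[12]='a', prepend. Next row=LF[12]=5
  step 12: row=5, L[5]='b', prepend. Next row=LF[5]=8
  step 13: row=8, L[8]='b', prepend. Next row=LF[8]=9
  step 14: row=9, L[9]='c', prepend. Next row=LF[9]=13
Reversed output: cbbacbabaacac$

Answer: cbbacbabaacac$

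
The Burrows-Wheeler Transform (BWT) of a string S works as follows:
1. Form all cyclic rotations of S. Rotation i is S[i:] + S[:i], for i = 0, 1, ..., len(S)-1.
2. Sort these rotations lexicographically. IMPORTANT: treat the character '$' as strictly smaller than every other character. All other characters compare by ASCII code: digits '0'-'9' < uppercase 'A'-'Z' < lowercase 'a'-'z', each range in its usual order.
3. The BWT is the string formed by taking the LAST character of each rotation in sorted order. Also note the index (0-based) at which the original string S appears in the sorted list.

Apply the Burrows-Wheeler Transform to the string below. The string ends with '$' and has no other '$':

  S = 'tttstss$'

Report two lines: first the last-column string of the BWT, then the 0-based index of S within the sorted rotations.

All 8 rotations (rotation i = S[i:]+S[:i]):
  rot[0] = tttstss$
  rot[1] = ttstss$t
  rot[2] = tstss$tt
  rot[3] = stss$ttt
  rot[4] = tss$ttts
  rot[5] = ss$tttst
  rot[6] = s$tttsts
  rot[7] = $tttstss
Sorted (with $ < everything):
  sorted[0] = $tttstss  (last char: 's')
  sorted[1] = s$tttsts  (last char: 's')
  sorted[2] = ss$tttst  (last char: 't')
  sorted[3] = stss$ttt  (last char: 't')
  sorted[4] = tss$ttts  (last char: 's')
  sorted[5] = tstss$tt  (last char: 't')
  sorted[6] = ttstss$t  (last char: 't')
  sorted[7] = tttstss$  (last char: '$')
Last column: ssttstt$
Original string S is at sorted index 7

Answer: ssttstt$
7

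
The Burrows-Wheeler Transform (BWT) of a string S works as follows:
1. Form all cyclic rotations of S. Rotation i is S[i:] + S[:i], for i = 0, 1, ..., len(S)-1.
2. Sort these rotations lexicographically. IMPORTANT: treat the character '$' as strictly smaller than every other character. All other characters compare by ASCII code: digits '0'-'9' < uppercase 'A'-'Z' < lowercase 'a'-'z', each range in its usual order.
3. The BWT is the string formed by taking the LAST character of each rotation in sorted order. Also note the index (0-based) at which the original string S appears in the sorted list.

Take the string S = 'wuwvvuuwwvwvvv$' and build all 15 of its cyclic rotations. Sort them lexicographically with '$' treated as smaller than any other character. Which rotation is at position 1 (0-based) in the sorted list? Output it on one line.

All 15 rotations (rotation i = S[i:]+S[:i]):
  rot[0] = wuwvvuuwwvwvvv$
  rot[1] = uwvvuuwwvwvvv$w
  rot[2] = wvvuuwwvwvvv$wu
  rot[3] = vvuuwwvwvvv$wuw
  rot[4] = vuuwwvwvvv$wuwv
  rot[5] = uuwwvwvvv$wuwvv
  rot[6] = uwwvwvvv$wuwvvu
  rot[7] = wwvwvvv$wuwvvuu
  rot[8] = wvwvvv$wuwvvuuw
  rot[9] = vwvvv$wuwvvuuww
  rot[10] = wvvv$wuwvvuuwwv
  rot[11] = vvv$wuwvvuuwwvw
  rot[12] = vv$wuwvvuuwwvwv
  rot[13] = v$wuwvvuuwwvwvv
  rot[14] = $wuwvvuuwwvwvvv
Sorted (with $ < everything):
  sorted[0] = $wuwvvuuwwvwvvv
  sorted[1] = uuwwvwvvv$wuwvv
  sorted[2] = uwvvuuwwvwvvv$w
  sorted[3] = uwwvwvvv$wuwvvu
  sorted[4] = v$wuwvvuuwwvwvv
  sorted[5] = vuuwwvwvvv$wuwv
  sorted[6] = vv$wuwvvuuwwvwv
  sorted[7] = vvuuwwvwvvv$wuw
  sorted[8] = vvv$wuwvvuuwwvw
  sorted[9] = vwvvv$wuwvvuuww
  sorted[10] = wuwvvuuwwvwvvv$
  sorted[11] = wvvuuwwvwvvv$wu
  sorted[12] = wvvv$wuwvvuuwwv
  sorted[13] = wvwvvv$wuwvvuuw
  sorted[14] = wwvwvvv$wuwvvuu
sorted[1] = uuwwvwvvv$wuwvv

Answer: uuwwvwvvv$wuwvv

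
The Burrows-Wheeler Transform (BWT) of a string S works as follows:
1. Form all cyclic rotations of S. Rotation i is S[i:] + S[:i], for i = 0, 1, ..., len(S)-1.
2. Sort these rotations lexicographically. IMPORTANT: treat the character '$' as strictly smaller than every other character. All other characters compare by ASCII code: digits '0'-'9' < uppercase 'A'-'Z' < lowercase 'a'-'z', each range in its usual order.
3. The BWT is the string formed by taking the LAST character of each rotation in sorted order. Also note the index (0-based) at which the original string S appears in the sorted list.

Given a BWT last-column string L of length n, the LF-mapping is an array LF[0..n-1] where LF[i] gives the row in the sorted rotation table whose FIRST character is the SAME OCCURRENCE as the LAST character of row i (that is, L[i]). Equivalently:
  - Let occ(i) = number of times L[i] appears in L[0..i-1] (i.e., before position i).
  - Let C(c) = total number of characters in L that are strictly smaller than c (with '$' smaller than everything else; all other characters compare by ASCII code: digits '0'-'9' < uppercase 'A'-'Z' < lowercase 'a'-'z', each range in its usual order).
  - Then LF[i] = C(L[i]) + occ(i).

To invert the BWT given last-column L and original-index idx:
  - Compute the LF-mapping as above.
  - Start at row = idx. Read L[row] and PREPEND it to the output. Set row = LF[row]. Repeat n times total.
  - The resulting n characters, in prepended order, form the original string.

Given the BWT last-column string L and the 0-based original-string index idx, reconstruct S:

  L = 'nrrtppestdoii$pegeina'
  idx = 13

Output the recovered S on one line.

Answer: pepperdisintegration$

Derivation:
LF mapping: 10 16 17 19 13 14 3 18 20 2 12 7 8 0 15 4 6 5 9 11 1
Walk LF starting at row 13, prepending L[row]:
  step 1: row=13, L[13]='$', prepend. Next row=LF[13]=0
  step 2: row=0, L[0]='n', prepend. Next row=LF[0]=10
  step 3: row=10, L[10]='o', prepend. Next row=LF[10]=12
  step 4: row=12, L[12]='i', prepend. Next row=LF[12]=8
  step 5: row=8, L[8]='t', prepend. Next row=LF[8]=20
  step 6: row=20, L[20]='a', prepend. Next row=LF[20]=1
  step 7: row=1, L[1]='r', prepend. Next row=LF[1]=16
  step 8: row=16, L[16]='g', prepend. Next row=LF[16]=6
  step 9: row=6, L[6]='e', prepend. Next row=LF[6]=3
  step 10: row=3, L[3]='t', prepend. Next row=LF[3]=19
  step 11: row=19, L[19]='n', prepend. Next row=LF[19]=11
  step 12: row=11, L[11]='i', prepend. Next row=LF[11]=7
  step 13: row=7, L[7]='s', prepend. Next row=LF[7]=18
  step 14: row=18, L[18]='i', prepend. Next row=LF[18]=9
  step 15: row=9, L[9]='d', prepend. Next row=LF[9]=2
  step 16: row=2, L[2]='r', prepend. Next row=LF[2]=17
  step 17: row=17, L[17]='e', prepend. Next row=LF[17]=5
  step 18: row=5, L[5]='p', prepend. Next row=LF[5]=14
  step 19: row=14, L[14]='p', prepend. Next row=LF[14]=15
  step 20: row=15, L[15]='e', prepend. Next row=LF[15]=4
  step 21: row=4, L[4]='p', prepend. Next row=LF[4]=13
Reversed output: pepperdisintegration$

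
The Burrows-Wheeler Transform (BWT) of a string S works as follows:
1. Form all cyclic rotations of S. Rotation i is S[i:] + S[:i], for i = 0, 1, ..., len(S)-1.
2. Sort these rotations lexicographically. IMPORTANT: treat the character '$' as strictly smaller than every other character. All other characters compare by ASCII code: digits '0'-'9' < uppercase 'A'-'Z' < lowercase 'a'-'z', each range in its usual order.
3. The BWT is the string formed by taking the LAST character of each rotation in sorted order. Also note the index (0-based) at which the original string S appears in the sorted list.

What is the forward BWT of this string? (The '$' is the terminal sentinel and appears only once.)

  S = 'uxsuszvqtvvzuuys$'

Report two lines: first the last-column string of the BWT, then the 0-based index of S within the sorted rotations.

Answer: svyxuqsz$uztvuuvs
8

Derivation:
All 17 rotations (rotation i = S[i:]+S[:i]):
  rot[0] = uxsuszvqtvvzuuys$
  rot[1] = xsuszvqtvvzuuys$u
  rot[2] = suszvqtvvzuuys$ux
  rot[3] = uszvqtvvzuuys$uxs
  rot[4] = szvqtvvzuuys$uxsu
  rot[5] = zvqtvvzuuys$uxsus
  rot[6] = vqtvvzuuys$uxsusz
  rot[7] = qtvvzuuys$uxsuszv
  rot[8] = tvvzuuys$uxsuszvq
  rot[9] = vvzuuys$uxsuszvqt
  rot[10] = vzuuys$uxsuszvqtv
  rot[11] = zuuys$uxsuszvqtvv
  rot[12] = uuys$uxsuszvqtvvz
  rot[13] = uys$uxsuszvqtvvzu
  rot[14] = ys$uxsuszvqtvvzuu
  rot[15] = s$uxsuszvqtvvzuuy
  rot[16] = $uxsuszvqtvvzuuys
Sorted (with $ < everything):
  sorted[0] = $uxsuszvqtvvzuuys  (last char: 's')
  sorted[1] = qtvvzuuys$uxsuszv  (last char: 'v')
  sorted[2] = s$uxsuszvqtvvzuuy  (last char: 'y')
  sorted[3] = suszvqtvvzuuys$ux  (last char: 'x')
  sorted[4] = szvqtvvzuuys$uxsu  (last char: 'u')
  sorted[5] = tvvzuuys$uxsuszvq  (last char: 'q')
  sorted[6] = uszvqtvvzuuys$uxs  (last char: 's')
  sorted[7] = uuys$uxsuszvqtvvz  (last char: 'z')
  sorted[8] = uxsuszvqtvvzuuys$  (last char: '$')
  sorted[9] = uys$uxsuszvqtvvzu  (last char: 'u')
  sorted[10] = vqtvvzuuys$uxsusz  (last char: 'z')
  sorted[11] = vvzuuys$uxsuszvqt  (last char: 't')
  sorted[12] = vzuuys$uxsuszvqtv  (last char: 'v')
  sorted[13] = xsuszvqtvvzuuys$u  (last char: 'u')
  sorted[14] = ys$uxsuszvqtvvzuu  (last char: 'u')
  sorted[15] = zuuys$uxsuszvqtvv  (last char: 'v')
  sorted[16] = zvqtvvzuuys$uxsus  (last char: 's')
Last column: svyxuqsz$uztvuuvs
Original string S is at sorted index 8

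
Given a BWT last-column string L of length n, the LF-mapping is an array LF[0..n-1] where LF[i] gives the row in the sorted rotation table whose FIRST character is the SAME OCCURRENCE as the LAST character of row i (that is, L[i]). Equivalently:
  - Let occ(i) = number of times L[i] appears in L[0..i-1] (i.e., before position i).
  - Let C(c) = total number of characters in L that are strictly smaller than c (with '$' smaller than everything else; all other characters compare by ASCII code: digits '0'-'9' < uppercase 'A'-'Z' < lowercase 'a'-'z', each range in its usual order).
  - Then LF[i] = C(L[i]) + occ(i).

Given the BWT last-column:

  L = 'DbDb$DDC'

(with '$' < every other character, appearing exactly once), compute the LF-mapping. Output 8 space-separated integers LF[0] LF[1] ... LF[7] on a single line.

Char counts: '$':1, 'C':1, 'D':4, 'b':2
C (first-col start): C('$')=0, C('C')=1, C('D')=2, C('b')=6
L[0]='D': occ=0, LF[0]=C('D')+0=2+0=2
L[1]='b': occ=0, LF[1]=C('b')+0=6+0=6
L[2]='D': occ=1, LF[2]=C('D')+1=2+1=3
L[3]='b': occ=1, LF[3]=C('b')+1=6+1=7
L[4]='$': occ=0, LF[4]=C('$')+0=0+0=0
L[5]='D': occ=2, LF[5]=C('D')+2=2+2=4
L[6]='D': occ=3, LF[6]=C('D')+3=2+3=5
L[7]='C': occ=0, LF[7]=C('C')+0=1+0=1

Answer: 2 6 3 7 0 4 5 1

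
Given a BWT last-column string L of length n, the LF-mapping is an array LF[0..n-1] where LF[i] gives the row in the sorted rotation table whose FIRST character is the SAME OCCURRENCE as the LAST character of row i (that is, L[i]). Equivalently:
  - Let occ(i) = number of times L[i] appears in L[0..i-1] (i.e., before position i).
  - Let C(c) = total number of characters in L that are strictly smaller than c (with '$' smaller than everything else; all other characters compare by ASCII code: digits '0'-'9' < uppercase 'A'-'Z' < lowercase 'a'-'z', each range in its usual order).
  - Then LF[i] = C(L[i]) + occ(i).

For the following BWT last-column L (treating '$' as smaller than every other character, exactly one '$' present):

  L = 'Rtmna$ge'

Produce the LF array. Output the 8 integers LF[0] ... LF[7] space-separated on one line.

Answer: 1 7 5 6 2 0 4 3

Derivation:
Char counts: '$':1, 'R':1, 'a':1, 'e':1, 'g':1, 'm':1, 'n':1, 't':1
C (first-col start): C('$')=0, C('R')=1, C('a')=2, C('e')=3, C('g')=4, C('m')=5, C('n')=6, C('t')=7
L[0]='R': occ=0, LF[0]=C('R')+0=1+0=1
L[1]='t': occ=0, LF[1]=C('t')+0=7+0=7
L[2]='m': occ=0, LF[2]=C('m')+0=5+0=5
L[3]='n': occ=0, LF[3]=C('n')+0=6+0=6
L[4]='a': occ=0, LF[4]=C('a')+0=2+0=2
L[5]='$': occ=0, LF[5]=C('$')+0=0+0=0
L[6]='g': occ=0, LF[6]=C('g')+0=4+0=4
L[7]='e': occ=0, LF[7]=C('e')+0=3+0=3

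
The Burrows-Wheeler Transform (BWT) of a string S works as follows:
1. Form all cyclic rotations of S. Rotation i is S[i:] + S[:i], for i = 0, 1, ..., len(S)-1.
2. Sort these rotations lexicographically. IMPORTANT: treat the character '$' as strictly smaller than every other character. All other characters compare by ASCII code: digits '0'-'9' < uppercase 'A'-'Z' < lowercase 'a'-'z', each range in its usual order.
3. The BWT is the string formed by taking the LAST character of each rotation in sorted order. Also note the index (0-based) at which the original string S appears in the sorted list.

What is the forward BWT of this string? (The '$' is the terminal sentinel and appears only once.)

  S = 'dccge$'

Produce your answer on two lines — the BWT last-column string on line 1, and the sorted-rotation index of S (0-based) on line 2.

All 6 rotations (rotation i = S[i:]+S[:i]):
  rot[0] = dccge$
  rot[1] = ccge$d
  rot[2] = cge$dc
  rot[3] = ge$dcc
  rot[4] = e$dccg
  rot[5] = $dccge
Sorted (with $ < everything):
  sorted[0] = $dccge  (last char: 'e')
  sorted[1] = ccge$d  (last char: 'd')
  sorted[2] = cge$dc  (last char: 'c')
  sorted[3] = dccge$  (last char: '$')
  sorted[4] = e$dccg  (last char: 'g')
  sorted[5] = ge$dcc  (last char: 'c')
Last column: edc$gc
Original string S is at sorted index 3

Answer: edc$gc
3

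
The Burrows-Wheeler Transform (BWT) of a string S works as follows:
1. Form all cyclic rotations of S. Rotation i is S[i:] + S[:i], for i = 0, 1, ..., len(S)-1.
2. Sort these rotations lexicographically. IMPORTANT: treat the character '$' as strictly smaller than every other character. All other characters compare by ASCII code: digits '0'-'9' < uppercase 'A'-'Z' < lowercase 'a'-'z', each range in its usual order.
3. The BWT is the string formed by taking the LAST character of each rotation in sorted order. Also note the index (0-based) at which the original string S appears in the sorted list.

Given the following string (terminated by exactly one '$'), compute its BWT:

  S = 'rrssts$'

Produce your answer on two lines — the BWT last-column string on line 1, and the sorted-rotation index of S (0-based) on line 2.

Answer: s$rtrss
1

Derivation:
All 7 rotations (rotation i = S[i:]+S[:i]):
  rot[0] = rrssts$
  rot[1] = rssts$r
  rot[2] = ssts$rr
  rot[3] = sts$rrs
  rot[4] = ts$rrss
  rot[5] = s$rrsst
  rot[6] = $rrssts
Sorted (with $ < everything):
  sorted[0] = $rrssts  (last char: 's')
  sorted[1] = rrssts$  (last char: '$')
  sorted[2] = rssts$r  (last char: 'r')
  sorted[3] = s$rrsst  (last char: 't')
  sorted[4] = ssts$rr  (last char: 'r')
  sorted[5] = sts$rrs  (last char: 's')
  sorted[6] = ts$rrss  (last char: 's')
Last column: s$rtrss
Original string S is at sorted index 1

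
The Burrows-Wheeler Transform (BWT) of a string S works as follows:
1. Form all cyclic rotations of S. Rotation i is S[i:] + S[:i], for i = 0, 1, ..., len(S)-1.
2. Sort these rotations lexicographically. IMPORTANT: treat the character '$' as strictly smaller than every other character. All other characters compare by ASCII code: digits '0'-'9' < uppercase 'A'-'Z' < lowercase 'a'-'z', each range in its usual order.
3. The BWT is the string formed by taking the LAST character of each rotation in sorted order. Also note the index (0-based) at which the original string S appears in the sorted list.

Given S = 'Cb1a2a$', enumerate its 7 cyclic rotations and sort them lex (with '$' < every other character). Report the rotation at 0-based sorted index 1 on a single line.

Answer: 1a2a$Cb

Derivation:
All 7 rotations (rotation i = S[i:]+S[:i]):
  rot[0] = Cb1a2a$
  rot[1] = b1a2a$C
  rot[2] = 1a2a$Cb
  rot[3] = a2a$Cb1
  rot[4] = 2a$Cb1a
  rot[5] = a$Cb1a2
  rot[6] = $Cb1a2a
Sorted (with $ < everything):
  sorted[0] = $Cb1a2a
  sorted[1] = 1a2a$Cb
  sorted[2] = 2a$Cb1a
  sorted[3] = Cb1a2a$
  sorted[4] = a$Cb1a2
  sorted[5] = a2a$Cb1
  sorted[6] = b1a2a$C
sorted[1] = 1a2a$Cb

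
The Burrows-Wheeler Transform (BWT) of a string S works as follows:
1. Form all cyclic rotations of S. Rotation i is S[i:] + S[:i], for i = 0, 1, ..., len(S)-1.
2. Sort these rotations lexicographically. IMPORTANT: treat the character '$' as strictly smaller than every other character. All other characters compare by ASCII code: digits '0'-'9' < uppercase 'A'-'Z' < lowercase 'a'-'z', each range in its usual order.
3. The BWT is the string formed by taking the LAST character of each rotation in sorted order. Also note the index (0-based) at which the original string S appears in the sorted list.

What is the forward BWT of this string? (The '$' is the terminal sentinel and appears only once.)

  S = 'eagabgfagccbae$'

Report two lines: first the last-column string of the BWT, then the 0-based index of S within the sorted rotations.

Answer: egbefcacga$gaab
10

Derivation:
All 15 rotations (rotation i = S[i:]+S[:i]):
  rot[0] = eagabgfagccbae$
  rot[1] = agabgfagccbae$e
  rot[2] = gabgfagccbae$ea
  rot[3] = abgfagccbae$eag
  rot[4] = bgfagccbae$eaga
  rot[5] = gfagccbae$eagab
  rot[6] = fagccbae$eagabg
  rot[7] = agccbae$eagabgf
  rot[8] = gccbae$eagabgfa
  rot[9] = ccbae$eagabgfag
  rot[10] = cbae$eagabgfagc
  rot[11] = bae$eagabgfagcc
  rot[12] = ae$eagabgfagccb
  rot[13] = e$eagabgfagccba
  rot[14] = $eagabgfagccbae
Sorted (with $ < everything):
  sorted[0] = $eagabgfagccbae  (last char: 'e')
  sorted[1] = abgfagccbae$eag  (last char: 'g')
  sorted[2] = ae$eagabgfagccb  (last char: 'b')
  sorted[3] = agabgfagccbae$e  (last char: 'e')
  sorted[4] = agccbae$eagabgf  (last char: 'f')
  sorted[5] = bae$eagabgfagcc  (last char: 'c')
  sorted[6] = bgfagccbae$eaga  (last char: 'a')
  sorted[7] = cbae$eagabgfagc  (last char: 'c')
  sorted[8] = ccbae$eagabgfag  (last char: 'g')
  sorted[9] = e$eagabgfagccba  (last char: 'a')
  sorted[10] = eagabgfagccbae$  (last char: '$')
  sorted[11] = fagccbae$eagabg  (last char: 'g')
  sorted[12] = gabgfagccbae$ea  (last char: 'a')
  sorted[13] = gccbae$eagabgfa  (last char: 'a')
  sorted[14] = gfagccbae$eagab  (last char: 'b')
Last column: egbefcacga$gaab
Original string S is at sorted index 10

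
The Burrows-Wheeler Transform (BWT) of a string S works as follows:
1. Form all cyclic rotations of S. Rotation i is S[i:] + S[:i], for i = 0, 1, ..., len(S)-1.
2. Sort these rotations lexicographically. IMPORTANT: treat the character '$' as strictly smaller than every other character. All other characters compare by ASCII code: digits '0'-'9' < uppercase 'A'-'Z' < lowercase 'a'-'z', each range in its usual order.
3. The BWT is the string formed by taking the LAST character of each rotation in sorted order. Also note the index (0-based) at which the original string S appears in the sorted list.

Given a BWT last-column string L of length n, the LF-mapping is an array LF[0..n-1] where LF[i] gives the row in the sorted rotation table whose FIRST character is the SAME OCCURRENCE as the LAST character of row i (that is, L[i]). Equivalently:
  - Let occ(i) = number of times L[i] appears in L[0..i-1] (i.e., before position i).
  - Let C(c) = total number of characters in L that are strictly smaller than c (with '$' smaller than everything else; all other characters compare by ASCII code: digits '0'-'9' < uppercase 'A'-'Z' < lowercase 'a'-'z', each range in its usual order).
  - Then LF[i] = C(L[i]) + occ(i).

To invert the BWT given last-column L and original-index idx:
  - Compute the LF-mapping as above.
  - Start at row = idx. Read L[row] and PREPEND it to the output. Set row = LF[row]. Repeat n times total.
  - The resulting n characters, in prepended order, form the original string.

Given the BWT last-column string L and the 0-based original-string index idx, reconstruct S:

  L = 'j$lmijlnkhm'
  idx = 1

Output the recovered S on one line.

Answer: hmnllijkmj$

Derivation:
LF mapping: 3 0 6 8 2 4 7 10 5 1 9
Walk LF starting at row 1, prepending L[row]:
  step 1: row=1, L[1]='$', prepend. Next row=LF[1]=0
  step 2: row=0, L[0]='j', prepend. Next row=LF[0]=3
  step 3: row=3, L[3]='m', prepend. Next row=LF[3]=8
  step 4: row=8, L[8]='k', prepend. Next row=LF[8]=5
  step 5: row=5, L[5]='j', prepend. Next row=LF[5]=4
  step 6: row=4, L[4]='i', prepend. Next row=LF[4]=2
  step 7: row=2, L[2]='l', prepend. Next row=LF[2]=6
  step 8: row=6, L[6]='l', prepend. Next row=LF[6]=7
  step 9: row=7, L[7]='n', prepend. Next row=LF[7]=10
  step 10: row=10, L[10]='m', prepend. Next row=LF[10]=9
  step 11: row=9, L[9]='h', prepend. Next row=LF[9]=1
Reversed output: hmnllijkmj$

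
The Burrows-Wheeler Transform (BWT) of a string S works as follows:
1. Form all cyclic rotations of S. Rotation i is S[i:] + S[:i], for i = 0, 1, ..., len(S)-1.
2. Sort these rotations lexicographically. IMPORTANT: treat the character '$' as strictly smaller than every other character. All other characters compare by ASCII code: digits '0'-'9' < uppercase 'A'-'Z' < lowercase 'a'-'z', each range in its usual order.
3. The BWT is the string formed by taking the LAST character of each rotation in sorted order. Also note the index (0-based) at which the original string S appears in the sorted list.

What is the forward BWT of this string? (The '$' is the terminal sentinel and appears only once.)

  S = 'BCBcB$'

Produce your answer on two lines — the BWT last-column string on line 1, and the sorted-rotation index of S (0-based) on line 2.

All 6 rotations (rotation i = S[i:]+S[:i]):
  rot[0] = BCBcB$
  rot[1] = CBcB$B
  rot[2] = BcB$BC
  rot[3] = cB$BCB
  rot[4] = B$BCBc
  rot[5] = $BCBcB
Sorted (with $ < everything):
  sorted[0] = $BCBcB  (last char: 'B')
  sorted[1] = B$BCBc  (last char: 'c')
  sorted[2] = BCBcB$  (last char: '$')
  sorted[3] = BcB$BC  (last char: 'C')
  sorted[4] = CBcB$B  (last char: 'B')
  sorted[5] = cB$BCB  (last char: 'B')
Last column: Bc$CBB
Original string S is at sorted index 2

Answer: Bc$CBB
2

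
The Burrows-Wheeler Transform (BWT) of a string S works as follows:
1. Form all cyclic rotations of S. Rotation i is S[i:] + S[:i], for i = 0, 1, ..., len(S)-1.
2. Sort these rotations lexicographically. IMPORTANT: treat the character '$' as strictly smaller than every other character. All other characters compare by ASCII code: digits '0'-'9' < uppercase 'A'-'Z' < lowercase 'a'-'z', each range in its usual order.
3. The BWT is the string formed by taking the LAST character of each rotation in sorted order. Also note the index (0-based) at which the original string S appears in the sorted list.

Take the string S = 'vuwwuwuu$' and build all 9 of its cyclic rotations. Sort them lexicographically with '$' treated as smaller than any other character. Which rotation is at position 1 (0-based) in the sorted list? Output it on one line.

Answer: u$vuwwuwu

Derivation:
All 9 rotations (rotation i = S[i:]+S[:i]):
  rot[0] = vuwwuwuu$
  rot[1] = uwwuwuu$v
  rot[2] = wwuwuu$vu
  rot[3] = wuwuu$vuw
  rot[4] = uwuu$vuww
  rot[5] = wuu$vuwwu
  rot[6] = uu$vuwwuw
  rot[7] = u$vuwwuwu
  rot[8] = $vuwwuwuu
Sorted (with $ < everything):
  sorted[0] = $vuwwuwuu
  sorted[1] = u$vuwwuwu
  sorted[2] = uu$vuwwuw
  sorted[3] = uwuu$vuww
  sorted[4] = uwwuwuu$v
  sorted[5] = vuwwuwuu$
  sorted[6] = wuu$vuwwu
  sorted[7] = wuwuu$vuw
  sorted[8] = wwuwuu$vu
sorted[1] = u$vuwwuwu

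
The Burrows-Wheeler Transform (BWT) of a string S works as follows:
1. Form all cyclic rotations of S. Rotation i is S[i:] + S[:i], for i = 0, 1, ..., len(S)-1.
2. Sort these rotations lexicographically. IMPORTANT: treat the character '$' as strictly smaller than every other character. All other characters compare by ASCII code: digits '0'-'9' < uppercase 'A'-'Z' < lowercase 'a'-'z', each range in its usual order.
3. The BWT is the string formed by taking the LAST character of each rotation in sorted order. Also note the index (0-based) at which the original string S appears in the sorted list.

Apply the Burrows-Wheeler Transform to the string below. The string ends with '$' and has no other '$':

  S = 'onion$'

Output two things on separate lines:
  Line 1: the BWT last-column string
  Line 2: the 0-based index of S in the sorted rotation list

Answer: nnooi$
5

Derivation:
All 6 rotations (rotation i = S[i:]+S[:i]):
  rot[0] = onion$
  rot[1] = nion$o
  rot[2] = ion$on
  rot[3] = on$oni
  rot[4] = n$onio
  rot[5] = $onion
Sorted (with $ < everything):
  sorted[0] = $onion  (last char: 'n')
  sorted[1] = ion$on  (last char: 'n')
  sorted[2] = n$onio  (last char: 'o')
  sorted[3] = nion$o  (last char: 'o')
  sorted[4] = on$oni  (last char: 'i')
  sorted[5] = onion$  (last char: '$')
Last column: nnooi$
Original string S is at sorted index 5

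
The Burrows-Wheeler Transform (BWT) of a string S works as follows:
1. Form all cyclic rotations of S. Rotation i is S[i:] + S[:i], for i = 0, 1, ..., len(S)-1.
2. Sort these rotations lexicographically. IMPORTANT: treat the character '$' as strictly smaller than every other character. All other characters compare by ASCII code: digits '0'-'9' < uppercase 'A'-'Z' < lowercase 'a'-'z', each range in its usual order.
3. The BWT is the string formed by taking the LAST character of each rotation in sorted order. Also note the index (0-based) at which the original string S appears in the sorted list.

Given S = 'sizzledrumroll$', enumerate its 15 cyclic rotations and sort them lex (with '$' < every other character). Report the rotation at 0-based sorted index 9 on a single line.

All 15 rotations (rotation i = S[i:]+S[:i]):
  rot[0] = sizzledrumroll$
  rot[1] = izzledrumroll$s
  rot[2] = zzledrumroll$si
  rot[3] = zledrumroll$siz
  rot[4] = ledrumroll$sizz
  rot[5] = edrumroll$sizzl
  rot[6] = drumroll$sizzle
  rot[7] = rumroll$sizzled
  rot[8] = umroll$sizzledr
  rot[9] = mroll$sizzledru
  rot[10] = roll$sizzledrum
  rot[11] = oll$sizzledrumr
  rot[12] = ll$sizzledrumro
  rot[13] = l$sizzledrumrol
  rot[14] = $sizzledrumroll
Sorted (with $ < everything):
  sorted[0] = $sizzledrumroll
  sorted[1] = drumroll$sizzle
  sorted[2] = edrumroll$sizzl
  sorted[3] = izzledrumroll$s
  sorted[4] = l$sizzledrumrol
  sorted[5] = ledrumroll$sizz
  sorted[6] = ll$sizzledrumro
  sorted[7] = mroll$sizzledru
  sorted[8] = oll$sizzledrumr
  sorted[9] = roll$sizzledrum
  sorted[10] = rumroll$sizzled
  sorted[11] = sizzledrumroll$
  sorted[12] = umroll$sizzledr
  sorted[13] = zledrumroll$siz
  sorted[14] = zzledrumroll$si
sorted[9] = roll$sizzledrum

Answer: roll$sizzledrum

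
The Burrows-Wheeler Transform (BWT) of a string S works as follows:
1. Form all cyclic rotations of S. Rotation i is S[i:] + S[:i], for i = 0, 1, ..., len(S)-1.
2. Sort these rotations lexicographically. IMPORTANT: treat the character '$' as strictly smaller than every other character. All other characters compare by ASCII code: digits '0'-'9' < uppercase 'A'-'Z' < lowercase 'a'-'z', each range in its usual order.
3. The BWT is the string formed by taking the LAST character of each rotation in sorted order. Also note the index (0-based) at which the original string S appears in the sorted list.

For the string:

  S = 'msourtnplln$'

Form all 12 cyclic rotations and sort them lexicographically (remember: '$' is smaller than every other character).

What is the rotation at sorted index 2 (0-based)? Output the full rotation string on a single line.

Answer: ln$msourtnpl

Derivation:
All 12 rotations (rotation i = S[i:]+S[:i]):
  rot[0] = msourtnplln$
  rot[1] = sourtnplln$m
  rot[2] = ourtnplln$ms
  rot[3] = urtnplln$mso
  rot[4] = rtnplln$msou
  rot[5] = tnplln$msour
  rot[6] = nplln$msourt
  rot[7] = plln$msourtn
  rot[8] = lln$msourtnp
  rot[9] = ln$msourtnpl
  rot[10] = n$msourtnpll
  rot[11] = $msourtnplln
Sorted (with $ < everything):
  sorted[0] = $msourtnplln
  sorted[1] = lln$msourtnp
  sorted[2] = ln$msourtnpl
  sorted[3] = msourtnplln$
  sorted[4] = n$msourtnpll
  sorted[5] = nplln$msourt
  sorted[6] = ourtnplln$ms
  sorted[7] = plln$msourtn
  sorted[8] = rtnplln$msou
  sorted[9] = sourtnplln$m
  sorted[10] = tnplln$msour
  sorted[11] = urtnplln$mso
sorted[2] = ln$msourtnpl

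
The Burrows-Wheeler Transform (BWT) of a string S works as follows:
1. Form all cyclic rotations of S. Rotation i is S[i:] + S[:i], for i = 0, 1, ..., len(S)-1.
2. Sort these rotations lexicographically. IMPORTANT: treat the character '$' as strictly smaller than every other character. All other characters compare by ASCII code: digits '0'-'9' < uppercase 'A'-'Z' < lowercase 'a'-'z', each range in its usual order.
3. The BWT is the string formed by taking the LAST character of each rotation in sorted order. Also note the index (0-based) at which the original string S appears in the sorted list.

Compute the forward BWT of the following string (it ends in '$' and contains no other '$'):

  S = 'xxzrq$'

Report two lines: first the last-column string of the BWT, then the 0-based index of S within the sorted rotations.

Answer: qrz$xx
3

Derivation:
All 6 rotations (rotation i = S[i:]+S[:i]):
  rot[0] = xxzrq$
  rot[1] = xzrq$x
  rot[2] = zrq$xx
  rot[3] = rq$xxz
  rot[4] = q$xxzr
  rot[5] = $xxzrq
Sorted (with $ < everything):
  sorted[0] = $xxzrq  (last char: 'q')
  sorted[1] = q$xxzr  (last char: 'r')
  sorted[2] = rq$xxz  (last char: 'z')
  sorted[3] = xxzrq$  (last char: '$')
  sorted[4] = xzrq$x  (last char: 'x')
  sorted[5] = zrq$xx  (last char: 'x')
Last column: qrz$xx
Original string S is at sorted index 3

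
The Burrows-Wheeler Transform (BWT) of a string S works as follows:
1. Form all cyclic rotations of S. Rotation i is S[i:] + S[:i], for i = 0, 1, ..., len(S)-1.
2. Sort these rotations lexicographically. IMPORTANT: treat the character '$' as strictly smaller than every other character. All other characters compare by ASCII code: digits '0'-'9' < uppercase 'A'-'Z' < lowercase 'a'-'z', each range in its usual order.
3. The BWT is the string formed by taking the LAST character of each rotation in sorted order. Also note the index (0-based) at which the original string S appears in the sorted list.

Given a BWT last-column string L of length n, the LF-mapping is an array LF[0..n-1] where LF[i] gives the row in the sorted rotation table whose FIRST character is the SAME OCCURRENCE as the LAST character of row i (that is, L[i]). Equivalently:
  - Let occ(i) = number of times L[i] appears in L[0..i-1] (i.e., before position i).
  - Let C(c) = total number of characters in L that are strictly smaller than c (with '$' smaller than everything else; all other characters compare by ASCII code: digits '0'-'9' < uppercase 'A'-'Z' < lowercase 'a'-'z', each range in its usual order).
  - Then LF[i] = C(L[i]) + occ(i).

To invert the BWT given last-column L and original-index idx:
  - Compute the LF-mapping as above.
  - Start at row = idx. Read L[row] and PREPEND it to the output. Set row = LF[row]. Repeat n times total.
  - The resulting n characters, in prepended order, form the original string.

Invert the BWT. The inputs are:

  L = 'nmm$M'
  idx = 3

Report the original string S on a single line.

LF mapping: 4 2 3 0 1
Walk LF starting at row 3, prepending L[row]:
  step 1: row=3, L[3]='$', prepend. Next row=LF[3]=0
  step 2: row=0, L[0]='n', prepend. Next row=LF[0]=4
  step 3: row=4, L[4]='M', prepend. Next row=LF[4]=1
  step 4: row=1, L[1]='m', prepend. Next row=LF[1]=2
  step 5: row=2, L[2]='m', prepend. Next row=LF[2]=3
Reversed output: mmMn$

Answer: mmMn$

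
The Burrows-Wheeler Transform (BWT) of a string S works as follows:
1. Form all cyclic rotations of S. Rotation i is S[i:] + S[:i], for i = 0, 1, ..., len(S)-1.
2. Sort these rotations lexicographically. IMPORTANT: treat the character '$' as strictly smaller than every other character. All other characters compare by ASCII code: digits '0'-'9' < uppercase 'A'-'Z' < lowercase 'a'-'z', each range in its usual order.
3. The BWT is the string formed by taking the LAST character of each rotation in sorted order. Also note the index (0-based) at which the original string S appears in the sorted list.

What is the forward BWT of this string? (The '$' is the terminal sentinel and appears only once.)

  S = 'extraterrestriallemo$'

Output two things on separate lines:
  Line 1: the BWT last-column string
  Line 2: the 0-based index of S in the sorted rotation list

Answer: oirltr$rlaemtrteeaxse
6

Derivation:
All 21 rotations (rotation i = S[i:]+S[:i]):
  rot[0] = extraterrestriallemo$
  rot[1] = xtraterrestriallemo$e
  rot[2] = traterrestriallemo$ex
  rot[3] = raterrestriallemo$ext
  rot[4] = aterrestriallemo$extr
  rot[5] = terrestriallemo$extra
  rot[6] = errestriallemo$extrat
  rot[7] = rrestriallemo$extrate
  rot[8] = restriallemo$extrater
  rot[9] = estriallemo$extraterr
  rot[10] = striallemo$extraterre
  rot[11] = triallemo$extraterres
  rot[12] = riallemo$extraterrest
  rot[13] = iallemo$extraterrestr
  rot[14] = allemo$extraterrestri
  rot[15] = llemo$extraterrestria
  rot[16] = lemo$extraterrestrial
  rot[17] = emo$extraterrestriall
  rot[18] = mo$extraterrestrialle
  rot[19] = o$extraterrestriallem
  rot[20] = $extraterrestriallemo
Sorted (with $ < everything):
  sorted[0] = $extraterrestriallemo  (last char: 'o')
  sorted[1] = allemo$extraterrestri  (last char: 'i')
  sorted[2] = aterrestriallemo$extr  (last char: 'r')
  sorted[3] = emo$extraterrestriall  (last char: 'l')
  sorted[4] = errestriallemo$extrat  (last char: 't')
  sorted[5] = estriallemo$extraterr  (last char: 'r')
  sorted[6] = extraterrestriallemo$  (last char: '$')
  sorted[7] = iallemo$extraterrestr  (last char: 'r')
  sorted[8] = lemo$extraterrestrial  (last char: 'l')
  sorted[9] = llemo$extraterrestria  (last char: 'a')
  sorted[10] = mo$extraterrestrialle  (last char: 'e')
  sorted[11] = o$extraterrestriallem  (last char: 'm')
  sorted[12] = raterrestriallemo$ext  (last char: 't')
  sorted[13] = restriallemo$extrater  (last char: 'r')
  sorted[14] = riallemo$extraterrest  (last char: 't')
  sorted[15] = rrestriallemo$extrate  (last char: 'e')
  sorted[16] = striallemo$extraterre  (last char: 'e')
  sorted[17] = terrestriallemo$extra  (last char: 'a')
  sorted[18] = traterrestriallemo$ex  (last char: 'x')
  sorted[19] = triallemo$extraterres  (last char: 's')
  sorted[20] = xtraterrestriallemo$e  (last char: 'e')
Last column: oirltr$rlaemtrteeaxse
Original string S is at sorted index 6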